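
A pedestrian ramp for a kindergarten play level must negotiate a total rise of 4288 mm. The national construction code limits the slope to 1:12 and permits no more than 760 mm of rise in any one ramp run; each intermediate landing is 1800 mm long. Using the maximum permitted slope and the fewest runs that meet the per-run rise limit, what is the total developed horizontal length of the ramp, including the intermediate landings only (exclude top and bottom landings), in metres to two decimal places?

4288 / 760 = 5.642 → round up to 6 ramp runs. That means 5 intermediate landings.
Ramp run (horizontal) at 1:12: 4288 × 12 = 51456 mm.
Intermediate landings: 5 × 1800 = 9000 mm.
Developed length = 51456 + 9000 = 60456 mm.
= 60.46 m.

60.46 m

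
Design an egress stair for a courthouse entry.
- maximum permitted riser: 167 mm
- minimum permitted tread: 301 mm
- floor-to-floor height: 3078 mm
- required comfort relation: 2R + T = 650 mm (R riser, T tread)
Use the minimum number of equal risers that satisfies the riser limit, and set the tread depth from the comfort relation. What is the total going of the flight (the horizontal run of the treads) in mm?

5868 mm

⌈3078/167⌉ = 19 risers.
R = 3078 ÷ 19 = 162 mm.
Tread T = 650 − 2 × 162 = 326 mm (≥ 301 mm).
Treads = 19 − 1 = 18; going = 18 × 326 = 5868 mm.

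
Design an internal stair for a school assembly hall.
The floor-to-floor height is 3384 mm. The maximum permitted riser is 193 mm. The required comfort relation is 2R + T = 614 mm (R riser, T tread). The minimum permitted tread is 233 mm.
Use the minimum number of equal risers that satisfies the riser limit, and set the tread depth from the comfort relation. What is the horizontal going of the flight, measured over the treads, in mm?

4046 mm

⌈3384/193⌉ = 18 risers.
R = 3384 ÷ 18 = 188 mm.
T = 614 − 2·188 = 238 mm, which satisfies the 233 mm minimum.
Treads = 18 − 1 = 17; going = 17 × 238 = 4046 mm.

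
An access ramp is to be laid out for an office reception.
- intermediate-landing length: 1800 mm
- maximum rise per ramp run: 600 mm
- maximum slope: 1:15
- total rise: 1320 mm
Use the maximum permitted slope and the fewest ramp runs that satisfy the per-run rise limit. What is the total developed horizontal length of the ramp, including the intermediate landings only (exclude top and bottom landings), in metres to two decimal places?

1320 / 600 = 2.200 → round up to 3 ramp runs. That means 2 intermediate landings.
Horizontal run for 1320 mm of rise at 1:15 is 1320 × 15 = 19800 mm.
2 intermediate landings contribute 2 × 1800 = 3600 mm.
Developed length = 19800 + 3600 = 23400 mm.
= 23.40 m.

23.40 m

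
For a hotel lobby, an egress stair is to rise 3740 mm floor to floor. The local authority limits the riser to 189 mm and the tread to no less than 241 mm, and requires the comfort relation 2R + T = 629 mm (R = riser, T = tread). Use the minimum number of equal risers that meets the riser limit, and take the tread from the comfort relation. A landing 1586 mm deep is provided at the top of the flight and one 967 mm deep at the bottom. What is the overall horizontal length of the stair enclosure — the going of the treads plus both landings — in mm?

3740 / 189 = 19.788 → round up to 20 risers.
Riser R = 3740 / 20 = 187 mm, within the 189 mm limit.
T = 629 − 2·187 = 255 mm, which satisfies the 241 mm minimum.
20 risers give 19 treads; going = 19 × 255 = 4845 mm.
Add landings: 4845 + 1586 + 967 = 7398 mm.

7398 mm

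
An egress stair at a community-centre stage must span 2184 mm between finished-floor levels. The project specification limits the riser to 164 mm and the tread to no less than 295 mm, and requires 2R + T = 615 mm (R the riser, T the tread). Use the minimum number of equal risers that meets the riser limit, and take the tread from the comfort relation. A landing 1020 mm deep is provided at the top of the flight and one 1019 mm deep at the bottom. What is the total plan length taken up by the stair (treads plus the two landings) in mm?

2184 / 164 = 13.32, so 14 risers are needed.
Each riser is 2184/14 = 156 mm (≤ 164 mm).
T = 615 − 2·156 = 303 mm, which satisfies the 295 mm minimum.
14 risers give 13 treads; going = 13 × 303 = 3939 mm.
Enclosure = 3939 + 1020 + 1019 = 5978 mm.

5978 mm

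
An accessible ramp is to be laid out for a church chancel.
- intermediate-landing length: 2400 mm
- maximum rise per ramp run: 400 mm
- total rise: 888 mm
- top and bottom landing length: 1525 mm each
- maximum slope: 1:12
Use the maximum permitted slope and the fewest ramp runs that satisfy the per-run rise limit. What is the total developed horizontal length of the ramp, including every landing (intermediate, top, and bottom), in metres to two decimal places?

18.51 m

888 / 400 = 2.22, so 3 ramp runs are needed. That means 2 intermediate landings.
Ramp run (horizontal) at 1:12: 888 × 12 = 10656 mm.
Intermediate landings: 2 × 2400 = 4800 mm.
Top and bottom landings: 2 × 1525 = 3050 mm.
Total = 10656 + 4800 + 3050 = 18506 mm.
= 18.51 m.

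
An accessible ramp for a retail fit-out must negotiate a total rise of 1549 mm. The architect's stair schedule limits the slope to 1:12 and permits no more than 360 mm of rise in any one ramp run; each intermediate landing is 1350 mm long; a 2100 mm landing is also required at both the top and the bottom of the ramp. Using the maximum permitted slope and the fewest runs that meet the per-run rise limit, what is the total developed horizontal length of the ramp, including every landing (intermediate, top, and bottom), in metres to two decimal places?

At most 360 each: 1549/360 = 4.30, giving 5 ramp runs. That means 4 intermediate landings.
Horizontal run for 1549 mm of rise at 1:12 is 1549 × 12 = 18588 mm.
4 intermediate landings contribute 4 × 1350 = 5400 mm.
Top and bottom landings: 2 × 2100 = 4200 mm.
Total = 18588 + 5400 + 4200 = 28188 mm.
= 28.19 m.

28.19 m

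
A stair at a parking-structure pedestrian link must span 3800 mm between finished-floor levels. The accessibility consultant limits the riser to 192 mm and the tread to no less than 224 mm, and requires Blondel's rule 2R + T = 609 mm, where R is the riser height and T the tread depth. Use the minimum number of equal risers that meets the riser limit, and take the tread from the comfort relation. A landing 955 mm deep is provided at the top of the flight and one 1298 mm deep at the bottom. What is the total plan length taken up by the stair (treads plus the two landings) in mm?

At most 192 each: 3800/192 = 19.79, giving 20 risers.
R = 3800 ÷ 20 = 190 mm.
Tread T = 609 − 2 × 190 = 229 mm (≥ 224 mm).
Treads = 20 − 1 = 19; going = 19 × 229 = 4351 mm.
Add landings: 4351 + 955 + 1298 = 6604 mm.

6604 mm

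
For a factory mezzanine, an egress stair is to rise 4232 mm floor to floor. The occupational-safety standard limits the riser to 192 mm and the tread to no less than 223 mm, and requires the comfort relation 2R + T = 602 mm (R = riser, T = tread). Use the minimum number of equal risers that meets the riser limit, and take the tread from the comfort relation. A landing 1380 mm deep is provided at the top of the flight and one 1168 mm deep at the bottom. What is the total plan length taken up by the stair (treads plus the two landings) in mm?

7696 mm

4232 / 192 = 22.04, so 23 risers are needed.
R = 4232 ÷ 23 = 184 mm.
Tread T = 602 − 2 × 184 = 234 mm (≥ 223 mm).
Going = (23 − 1) × 234 = 5148 mm.
Add landings: 5148 + 1380 + 1168 = 7696 mm.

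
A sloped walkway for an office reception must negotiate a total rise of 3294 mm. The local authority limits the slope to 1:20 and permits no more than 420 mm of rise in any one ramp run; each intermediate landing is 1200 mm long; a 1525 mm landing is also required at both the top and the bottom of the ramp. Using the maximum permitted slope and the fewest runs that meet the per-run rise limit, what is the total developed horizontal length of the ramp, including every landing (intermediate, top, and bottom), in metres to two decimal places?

77.33 m

At most 420 each: 3294/420 = 7.84, giving 8 ramp runs. That means 7 intermediate landings.
Horizontal run for 3294 mm of rise at 1:20 is 3294 × 20 = 65880 mm.
7 intermediate landings contribute 7 × 1200 = 8400 mm.
Top and bottom landings: 2 × 1525 = 3050 mm.
Total = 65880 + 8400 + 3050 = 77330 mm.
= 77.33 m.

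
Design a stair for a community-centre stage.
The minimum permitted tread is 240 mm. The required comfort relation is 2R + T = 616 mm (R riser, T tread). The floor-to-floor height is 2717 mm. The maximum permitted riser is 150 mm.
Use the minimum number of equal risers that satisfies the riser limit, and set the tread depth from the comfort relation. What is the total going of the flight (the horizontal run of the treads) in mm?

At most 150 each: 2717/150 = 18.11, giving 19 risers.
R = 2717 ÷ 19 = 143 mm.
From 2R + T = 616: T = 616 − 286 = 330 mm.
19 risers give 18 treads; going = 18 × 330 = 5940 mm.

5940 mm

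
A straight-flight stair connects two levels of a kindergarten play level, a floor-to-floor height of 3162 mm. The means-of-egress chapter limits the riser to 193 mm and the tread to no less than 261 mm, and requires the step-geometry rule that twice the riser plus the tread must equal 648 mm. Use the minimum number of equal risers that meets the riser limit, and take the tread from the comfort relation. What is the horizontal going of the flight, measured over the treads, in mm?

At most 193 each: 3162/193 = 16.38, giving 17 risers.
Riser R = 3162 / 17 = 186 mm, within the 193 mm limit.
Tread T = 648 − 2 × 186 = 276 mm (≥ 261 mm).
Going = (17 − 1) × 276 = 4416 mm.

4416 mm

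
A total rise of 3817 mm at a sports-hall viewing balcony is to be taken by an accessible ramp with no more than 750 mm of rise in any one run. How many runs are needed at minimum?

3817 / 750 = 5.09, so 6 ramp runs are needed.

6 runs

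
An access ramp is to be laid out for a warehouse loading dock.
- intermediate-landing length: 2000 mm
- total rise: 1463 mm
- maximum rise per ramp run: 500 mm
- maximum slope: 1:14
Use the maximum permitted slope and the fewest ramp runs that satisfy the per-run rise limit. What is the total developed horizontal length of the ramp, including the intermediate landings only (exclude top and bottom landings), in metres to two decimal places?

24.48 m

1463 / 500 = 2.93, so 3 ramp runs are needed. That means 2 intermediate landings.
Ramp run (horizontal) at 1:14: 1463 × 14 = 20482 mm.
Intermediate landings: 2 × 2000 = 4000 mm.
Total developed length = 20482 + 4000 = 24482 mm.
= 24.48 m.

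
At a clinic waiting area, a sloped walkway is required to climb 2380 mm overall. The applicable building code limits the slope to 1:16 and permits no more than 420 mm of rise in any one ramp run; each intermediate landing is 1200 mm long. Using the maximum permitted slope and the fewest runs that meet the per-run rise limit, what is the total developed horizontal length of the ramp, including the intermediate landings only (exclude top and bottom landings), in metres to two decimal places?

44.08 m

At most 420 each: 2380/420 = 5.67, giving 6 ramp runs. That means 5 intermediate landings.
Ramp run (horizontal) at 1:16: 2380 × 16 = 38080 mm.
Intermediate landings: 5 × 1200 = 6000 mm.
Developed length = 38080 + 6000 = 44080 mm.
= 44.08 m.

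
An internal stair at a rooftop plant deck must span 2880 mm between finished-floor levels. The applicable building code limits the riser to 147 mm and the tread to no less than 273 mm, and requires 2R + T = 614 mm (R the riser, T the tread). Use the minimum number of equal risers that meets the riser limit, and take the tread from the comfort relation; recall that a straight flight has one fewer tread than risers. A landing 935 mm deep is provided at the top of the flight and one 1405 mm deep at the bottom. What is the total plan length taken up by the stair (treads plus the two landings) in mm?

2880 / 147 = 19.59, so 20 risers are needed.
R = 2880 ÷ 20 = 144 mm.
From 2R + T = 614: T = 614 − 288 = 326 mm.
20 risers give 19 treads; going = 19 × 326 = 6194 mm.
Add landings: 6194 + 935 + 1405 = 8534 mm.

8534 mm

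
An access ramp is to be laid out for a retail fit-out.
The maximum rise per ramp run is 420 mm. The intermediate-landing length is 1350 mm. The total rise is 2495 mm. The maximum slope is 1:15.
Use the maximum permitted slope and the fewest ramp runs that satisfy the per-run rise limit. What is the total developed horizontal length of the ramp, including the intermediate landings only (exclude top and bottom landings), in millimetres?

⌈2495/420⌉ = 6 ramp runs. That means 5 intermediate landings.
Horizontal run for 2495 mm of rise at 1:15 is 2495 × 15 = 37425 mm.
5 intermediate landings contribute 5 × 1350 = 6750 mm.
Developed length = 37425 + 6750 = 44175 mm.

44175 mm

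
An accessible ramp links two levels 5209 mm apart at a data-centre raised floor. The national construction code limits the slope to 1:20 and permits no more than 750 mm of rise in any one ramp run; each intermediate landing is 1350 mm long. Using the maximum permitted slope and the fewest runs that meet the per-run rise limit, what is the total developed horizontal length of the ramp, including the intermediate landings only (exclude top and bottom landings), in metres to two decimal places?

112.28 m

5209 / 750 = 6.95, so 7 ramp runs are needed. That means 6 intermediate landings.
Ramp run (horizontal) at 1:20: 5209 × 20 = 104180 mm.
6 intermediate landings contribute 6 × 1350 = 8100 mm.
Total developed length = 104180 + 8100 = 112280 mm.
= 112.28 m.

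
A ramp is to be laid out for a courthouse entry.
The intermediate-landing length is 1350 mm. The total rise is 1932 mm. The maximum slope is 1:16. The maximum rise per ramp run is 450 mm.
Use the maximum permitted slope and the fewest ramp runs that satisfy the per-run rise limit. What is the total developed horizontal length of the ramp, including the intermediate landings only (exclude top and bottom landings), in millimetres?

1932 / 450 = 4.29, so 5 ramp runs are needed. That means 4 intermediate landings.
Ramp run (horizontal) at 1:16: 1932 × 16 = 30912 mm.
Intermediate landings: 4 × 1350 = 5400 mm.
Total developed length = 30912 + 5400 = 36312 mm.

36312 mm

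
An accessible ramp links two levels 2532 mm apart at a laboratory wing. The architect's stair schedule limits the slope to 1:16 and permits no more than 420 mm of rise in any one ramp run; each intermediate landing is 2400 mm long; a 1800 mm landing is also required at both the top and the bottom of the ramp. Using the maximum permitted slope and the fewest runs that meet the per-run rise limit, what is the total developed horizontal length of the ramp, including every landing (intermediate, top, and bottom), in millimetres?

58512 mm

2532 / 420 = 6.03, so 7 ramp runs are needed. That means 6 intermediate landings.
Ramp run (horizontal) at 1:16: 2532 × 16 = 40512 mm.
Intermediate landings: 6 × 2400 = 14400 mm.
Top and bottom landings: 2 × 1800 = 3600 mm.
Total = 40512 + 14400 + 3600 = 58512 mm.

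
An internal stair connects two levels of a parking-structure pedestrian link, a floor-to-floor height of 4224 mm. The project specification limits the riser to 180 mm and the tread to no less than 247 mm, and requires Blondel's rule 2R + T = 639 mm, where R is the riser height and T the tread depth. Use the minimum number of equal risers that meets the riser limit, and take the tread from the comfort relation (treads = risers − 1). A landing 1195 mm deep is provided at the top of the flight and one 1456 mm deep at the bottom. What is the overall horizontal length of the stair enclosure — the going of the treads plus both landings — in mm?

At most 180 each: 4224/180 = 23.47, giving 24 risers.
Each riser is 4224/24 = 176 mm (≤ 180 mm).
T = 639 − 2·176 = 287 mm, which satisfies the 247 mm minimum.
Treads = 24 − 1 = 23; going = 23 × 287 = 6601 mm.
Enclosure = 6601 + 1195 + 1456 = 9252 mm.

9252 mm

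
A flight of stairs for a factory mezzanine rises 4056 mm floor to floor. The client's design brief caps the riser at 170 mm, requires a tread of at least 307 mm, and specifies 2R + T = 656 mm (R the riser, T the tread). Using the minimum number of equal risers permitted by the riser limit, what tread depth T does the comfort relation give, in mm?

⌈4056/170⌉ = 24 risers.
Each riser is 4056/24 = 169 mm (≤ 170 mm).
From 2R + T = 656: T = 656 − 338 = 318 mm.

318 mm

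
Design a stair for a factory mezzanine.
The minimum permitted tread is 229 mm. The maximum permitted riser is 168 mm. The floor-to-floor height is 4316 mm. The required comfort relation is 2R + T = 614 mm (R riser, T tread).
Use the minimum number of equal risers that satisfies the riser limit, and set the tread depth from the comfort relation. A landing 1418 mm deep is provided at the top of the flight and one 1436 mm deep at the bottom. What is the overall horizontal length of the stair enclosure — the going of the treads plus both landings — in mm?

⌈4316/168⌉ = 26 risers.
Each riser is 4316/26 = 166 mm (≤ 168 mm).
From 2R + T = 614: T = 614 − 332 = 282 mm.
Treads = 26 − 1 = 25; going = 25 × 282 = 7050 mm.
Add landings: 7050 + 1418 + 1436 = 9904 mm.

9904 mm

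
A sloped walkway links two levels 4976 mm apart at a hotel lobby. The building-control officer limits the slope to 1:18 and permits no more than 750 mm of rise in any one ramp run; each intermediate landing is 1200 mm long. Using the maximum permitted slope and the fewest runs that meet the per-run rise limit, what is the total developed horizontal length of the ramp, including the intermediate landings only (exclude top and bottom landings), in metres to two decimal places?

4976 / 750 = 6.635 → round up to 7 ramp runs. That means 6 intermediate landings.
Horizontal run for 4976 mm of rise at 1:18 is 4976 × 18 = 89568 mm.
6 intermediate landings contribute 6 × 1200 = 7200 mm.
Total developed length = 89568 + 7200 = 96768 mm.
= 96.77 m.

96.77 m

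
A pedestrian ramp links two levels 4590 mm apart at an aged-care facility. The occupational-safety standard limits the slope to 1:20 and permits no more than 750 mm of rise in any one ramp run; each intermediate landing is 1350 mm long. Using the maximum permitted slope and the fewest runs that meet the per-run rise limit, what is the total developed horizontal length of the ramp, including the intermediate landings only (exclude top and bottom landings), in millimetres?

4590 / 750 = 6.120 → round up to 7 ramp runs. That means 6 intermediate landings.
Ramp run (horizontal) at 1:20: 4590 × 20 = 91800 mm.
Intermediate landings: 6 × 1350 = 8100 mm.
Developed length = 91800 + 8100 = 99900 mm.

99900 mm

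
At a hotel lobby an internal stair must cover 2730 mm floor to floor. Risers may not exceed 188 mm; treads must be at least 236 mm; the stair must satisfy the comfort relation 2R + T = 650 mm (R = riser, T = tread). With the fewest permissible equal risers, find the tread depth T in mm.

2730 / 188 = 14.521 → round up to 15 risers.
R = 2730 ÷ 15 = 182 mm.
From 2R + T = 650: T = 650 − 364 = 286 mm.

286 mm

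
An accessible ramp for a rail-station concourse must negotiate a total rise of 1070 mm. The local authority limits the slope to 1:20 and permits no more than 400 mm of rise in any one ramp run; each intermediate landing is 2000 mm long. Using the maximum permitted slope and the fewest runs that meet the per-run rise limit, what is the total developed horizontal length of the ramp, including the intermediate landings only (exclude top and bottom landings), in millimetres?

25400 mm

1070 / 400 = 2.67, so 3 ramp runs are needed. That means 2 intermediate landings.
Horizontal run for 1070 mm of rise at 1:20 is 1070 × 20 = 21400 mm.
Intermediate landings: 2 × 2000 = 4000 mm.
Total developed length = 21400 + 4000 = 25400 mm.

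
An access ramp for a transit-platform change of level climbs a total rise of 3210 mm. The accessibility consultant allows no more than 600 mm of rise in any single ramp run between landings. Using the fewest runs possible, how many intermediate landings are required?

3210 / 600 = 5.35, so 6 ramp runs are needed.
6 runs are separated by 5 intermediate landings.

5 intermediate landings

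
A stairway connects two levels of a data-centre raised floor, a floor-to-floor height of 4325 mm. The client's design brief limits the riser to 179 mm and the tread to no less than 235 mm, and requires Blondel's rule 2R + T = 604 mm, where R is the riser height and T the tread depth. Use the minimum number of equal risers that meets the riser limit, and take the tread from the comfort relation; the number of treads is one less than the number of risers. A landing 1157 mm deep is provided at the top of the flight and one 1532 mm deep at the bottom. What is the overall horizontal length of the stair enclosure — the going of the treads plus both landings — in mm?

8881 mm

4325 / 179 = 24.162 → round up to 25 risers.
R = 4325 ÷ 25 = 173 mm.
Tread T = 604 − 2 × 173 = 258 mm (≥ 235 mm).
Treads = 25 − 1 = 24; going = 24 × 258 = 6192 mm.
Enclosure = 6192 + 1157 + 1532 = 8881 mm.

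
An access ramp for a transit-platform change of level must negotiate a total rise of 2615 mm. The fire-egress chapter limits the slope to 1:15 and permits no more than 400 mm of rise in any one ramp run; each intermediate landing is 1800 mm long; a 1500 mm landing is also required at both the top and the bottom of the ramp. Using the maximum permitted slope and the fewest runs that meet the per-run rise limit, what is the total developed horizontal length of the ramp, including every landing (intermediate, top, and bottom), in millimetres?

At most 400 each: 2615/400 = 6.54, giving 7 ramp runs. That means 6 intermediate landings.
Horizontal run for 2615 mm of rise at 1:15 is 2615 × 15 = 39225 mm.
6 intermediate landings contribute 6 × 1800 = 10800 mm.
Top and bottom landings: 2 × 1500 = 3000 mm.
Total = 39225 + 10800 + 3000 = 53025 mm.

53025 mm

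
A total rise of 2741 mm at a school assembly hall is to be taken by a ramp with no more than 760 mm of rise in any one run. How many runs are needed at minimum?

2741 / 760 = 3.607 → round up to 4 ramp runs.

4 runs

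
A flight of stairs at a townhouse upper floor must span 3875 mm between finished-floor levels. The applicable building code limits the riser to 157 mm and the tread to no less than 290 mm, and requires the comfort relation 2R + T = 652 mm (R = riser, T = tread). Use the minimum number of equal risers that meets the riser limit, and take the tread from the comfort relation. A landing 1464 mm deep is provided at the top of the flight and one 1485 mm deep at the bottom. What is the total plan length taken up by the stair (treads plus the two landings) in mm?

At most 157 each: 3875/157 = 24.68, giving 25 risers.
Riser R = 3875 / 25 = 155 mm, within the 157 mm limit.
From 2R + T = 652: T = 652 − 310 = 342 mm.
Treads = 25 − 1 = 24; going = 24 × 342 = 8208 mm.
Enclosure = 8208 + 1464 + 1485 = 11157 mm.

11157 mm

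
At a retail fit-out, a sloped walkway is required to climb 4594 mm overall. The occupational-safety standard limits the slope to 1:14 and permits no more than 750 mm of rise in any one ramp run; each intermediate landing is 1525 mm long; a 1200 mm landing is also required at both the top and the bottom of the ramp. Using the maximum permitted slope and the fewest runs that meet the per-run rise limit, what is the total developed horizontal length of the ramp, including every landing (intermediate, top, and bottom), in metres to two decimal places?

⌈4594/750⌉ = 7 ramp runs. That means 6 intermediate landings.
Ramp run (horizontal) at 1:14: 4594 × 14 = 64316 mm.
6 intermediate landings contribute 6 × 1525 = 9150 mm.
Top and bottom landings: 2 × 1200 = 2400 mm.
Total = 64316 + 9150 + 2400 = 75866 mm.
= 75.87 m.

75.87 m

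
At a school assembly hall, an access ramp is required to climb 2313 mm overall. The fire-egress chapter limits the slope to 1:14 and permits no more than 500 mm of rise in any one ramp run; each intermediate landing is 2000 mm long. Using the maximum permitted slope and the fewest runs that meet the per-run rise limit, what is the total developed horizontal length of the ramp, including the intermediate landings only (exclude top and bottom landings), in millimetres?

⌈2313/500⌉ = 5 ramp runs. That means 4 intermediate landings.
Horizontal run for 2313 mm of rise at 1:14 is 2313 × 14 = 32382 mm.
Intermediate landings: 4 × 2000 = 8000 mm.
Total developed length = 32382 + 8000 = 40382 mm.

40382 mm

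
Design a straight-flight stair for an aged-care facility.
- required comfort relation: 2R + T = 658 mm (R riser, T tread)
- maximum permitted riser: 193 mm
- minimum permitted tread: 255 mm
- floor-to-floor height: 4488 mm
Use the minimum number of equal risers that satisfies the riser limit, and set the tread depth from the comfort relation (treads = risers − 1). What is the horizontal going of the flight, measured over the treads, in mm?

4488 / 193 = 23.25, so 24 risers are needed.
R = 4488 ÷ 24 = 187 mm.
From 2R + T = 658: T = 658 − 374 = 284 mm.
Treads = 24 − 1 = 23; going = 23 × 284 = 6532 mm.

6532 mm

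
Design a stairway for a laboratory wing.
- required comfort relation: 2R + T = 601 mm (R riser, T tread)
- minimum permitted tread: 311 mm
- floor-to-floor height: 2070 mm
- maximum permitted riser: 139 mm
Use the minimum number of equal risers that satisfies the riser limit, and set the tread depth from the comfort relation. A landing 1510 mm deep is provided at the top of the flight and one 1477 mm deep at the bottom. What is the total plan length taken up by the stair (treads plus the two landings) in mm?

At most 139 each: 2070/139 = 14.89, giving 15 risers.
Each riser is 2070/15 = 138 mm (≤ 139 mm).
Tread T = 601 − 2 × 138 = 325 mm (≥ 311 mm).
Going = (15 − 1) × 325 = 4550 mm.
Add landings: 4550 + 1510 + 1477 = 7537 mm.

7537 mm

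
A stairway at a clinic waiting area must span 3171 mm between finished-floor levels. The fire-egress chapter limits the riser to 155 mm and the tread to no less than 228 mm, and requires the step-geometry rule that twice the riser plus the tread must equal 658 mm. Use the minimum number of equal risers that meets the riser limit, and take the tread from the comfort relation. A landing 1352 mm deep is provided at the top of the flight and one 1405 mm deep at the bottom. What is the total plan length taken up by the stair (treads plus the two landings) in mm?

⌈3171/155⌉ = 21 risers.
Each riser is 3171/21 = 151 mm (≤ 155 mm).
T = 658 − 2·151 = 356 mm, which satisfies the 228 mm minimum.
Going = (21 − 1) × 356 = 7120 mm.
Add landings: 7120 + 1352 + 1405 = 9877 mm.

9877 mm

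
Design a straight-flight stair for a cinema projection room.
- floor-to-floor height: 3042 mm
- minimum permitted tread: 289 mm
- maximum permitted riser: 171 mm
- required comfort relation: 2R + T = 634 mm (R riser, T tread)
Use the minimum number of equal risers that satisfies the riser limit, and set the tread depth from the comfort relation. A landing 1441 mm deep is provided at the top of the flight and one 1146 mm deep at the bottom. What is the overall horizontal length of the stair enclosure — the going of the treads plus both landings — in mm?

3042 / 171 = 17.789 → round up to 18 risers.
R = 3042 ÷ 18 = 169 mm.
From 2R + T = 634: T = 634 − 338 = 296 mm.
Treads = 18 − 1 = 17; going = 17 × 296 = 5032 mm.
Enclosure = 5032 + 1441 + 1146 = 7619 mm.

7619 mm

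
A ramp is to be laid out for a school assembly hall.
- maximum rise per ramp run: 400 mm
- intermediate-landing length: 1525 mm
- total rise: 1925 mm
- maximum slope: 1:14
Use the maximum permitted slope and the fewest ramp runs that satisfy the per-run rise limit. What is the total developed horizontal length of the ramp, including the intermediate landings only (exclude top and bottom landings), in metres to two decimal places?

33.05 m

⌈1925/400⌉ = 5 ramp runs. That means 4 intermediate landings.
Horizontal run for 1925 mm of rise at 1:14 is 1925 × 14 = 26950 mm.
Intermediate landings: 4 × 1525 = 6100 mm.
Total developed length = 26950 + 6100 = 33050 mm.
= 33.05 m.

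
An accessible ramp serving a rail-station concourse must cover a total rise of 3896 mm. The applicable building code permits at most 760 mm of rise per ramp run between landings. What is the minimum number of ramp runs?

3896 / 760 = 5.126 → round up to 6 ramp runs.

6 runs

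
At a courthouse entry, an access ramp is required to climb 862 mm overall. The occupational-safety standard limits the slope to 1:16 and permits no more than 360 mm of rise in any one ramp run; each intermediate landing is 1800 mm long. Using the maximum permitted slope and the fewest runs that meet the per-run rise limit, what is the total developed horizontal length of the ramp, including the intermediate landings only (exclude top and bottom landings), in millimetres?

⌈862/360⌉ = 3 ramp runs. That means 2 intermediate landings.
Horizontal run for 862 mm of rise at 1:16 is 862 × 16 = 13792 mm.
2 intermediate landings contribute 2 × 1800 = 3600 mm.
Developed length = 13792 + 3600 = 17392 mm.

17392 mm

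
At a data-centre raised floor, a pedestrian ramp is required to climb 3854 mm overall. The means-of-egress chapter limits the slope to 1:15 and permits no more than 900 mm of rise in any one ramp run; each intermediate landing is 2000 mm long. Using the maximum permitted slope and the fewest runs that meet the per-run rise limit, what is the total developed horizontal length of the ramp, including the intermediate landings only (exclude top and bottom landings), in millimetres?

3854 / 900 = 4.28, so 5 ramp runs are needed. That means 4 intermediate landings.
Horizontal run for 3854 mm of rise at 1:15 is 3854 × 15 = 57810 mm.
4 intermediate landings contribute 4 × 2000 = 8000 mm.
Developed length = 57810 + 8000 = 65810 mm.

65810 mm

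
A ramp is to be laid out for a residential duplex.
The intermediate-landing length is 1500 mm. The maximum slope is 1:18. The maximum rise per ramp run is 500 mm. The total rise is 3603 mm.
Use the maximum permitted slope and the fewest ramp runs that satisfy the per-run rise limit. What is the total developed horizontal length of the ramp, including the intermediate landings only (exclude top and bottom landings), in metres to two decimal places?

75.35 m

3603 / 500 = 7.206 → round up to 8 ramp runs. That means 7 intermediate landings.
Ramp run (horizontal) at 1:18: 3603 × 18 = 64854 mm.
Intermediate landings: 7 × 1500 = 10500 mm.
Total developed length = 64854 + 10500 = 75354 mm.
= 75.35 m.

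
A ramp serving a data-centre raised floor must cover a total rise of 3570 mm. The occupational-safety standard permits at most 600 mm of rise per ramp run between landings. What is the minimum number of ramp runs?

6 runs

At most 600 each: 3570/600 = 5.95, giving 6 ramp runs.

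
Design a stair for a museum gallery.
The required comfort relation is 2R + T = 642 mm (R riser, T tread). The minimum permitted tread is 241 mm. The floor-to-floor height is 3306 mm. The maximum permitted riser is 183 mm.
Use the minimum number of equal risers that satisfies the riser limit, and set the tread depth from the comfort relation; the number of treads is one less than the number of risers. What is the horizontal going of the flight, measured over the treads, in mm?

5292 mm

⌈3306/183⌉ = 19 risers.
R = 3306 ÷ 19 = 174 mm.
T = 642 − 2·174 = 294 mm, which satisfies the 241 mm minimum.
Going = (19 − 1) × 294 = 5292 mm.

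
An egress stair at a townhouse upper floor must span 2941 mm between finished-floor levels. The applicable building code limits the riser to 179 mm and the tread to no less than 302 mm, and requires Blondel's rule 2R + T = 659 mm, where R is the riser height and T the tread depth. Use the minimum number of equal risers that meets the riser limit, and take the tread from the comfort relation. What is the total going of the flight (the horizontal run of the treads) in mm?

⌈2941/179⌉ = 17 risers.
Riser R = 2941 / 17 = 173 mm, within the 179 mm limit.
From 2R + T = 659: T = 659 − 346 = 313 mm.
Treads = 17 − 1 = 16; going = 16 × 313 = 5008 mm.

5008 mm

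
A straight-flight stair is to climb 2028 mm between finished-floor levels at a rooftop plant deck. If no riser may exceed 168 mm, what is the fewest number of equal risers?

2028 / 168 = 12.071 → round up to 13 risers.

13 risers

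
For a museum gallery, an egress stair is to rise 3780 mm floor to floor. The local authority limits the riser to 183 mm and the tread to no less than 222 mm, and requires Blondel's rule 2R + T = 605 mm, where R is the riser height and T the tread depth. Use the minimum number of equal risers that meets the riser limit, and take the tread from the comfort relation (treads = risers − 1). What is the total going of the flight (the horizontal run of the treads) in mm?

⌈3780/183⌉ = 21 risers.
Each riser is 3780/21 = 180 mm (≤ 183 mm).
Tread T = 605 − 2 × 180 = 245 mm (≥ 222 mm).
Going = (21 − 1) × 245 = 4900 mm.

4900 mm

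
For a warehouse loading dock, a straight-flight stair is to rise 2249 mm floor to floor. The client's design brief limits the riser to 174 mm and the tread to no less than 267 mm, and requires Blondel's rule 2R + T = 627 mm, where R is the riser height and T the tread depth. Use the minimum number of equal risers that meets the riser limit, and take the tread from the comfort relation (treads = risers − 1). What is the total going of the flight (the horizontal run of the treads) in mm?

2249 / 174 = 12.925 → round up to 13 risers.
R = 2249 ÷ 13 = 173 mm.
Tread T = 627 − 2 × 173 = 281 mm (≥ 267 mm).
Going = (13 − 1) × 281 = 3372 mm.

3372 mm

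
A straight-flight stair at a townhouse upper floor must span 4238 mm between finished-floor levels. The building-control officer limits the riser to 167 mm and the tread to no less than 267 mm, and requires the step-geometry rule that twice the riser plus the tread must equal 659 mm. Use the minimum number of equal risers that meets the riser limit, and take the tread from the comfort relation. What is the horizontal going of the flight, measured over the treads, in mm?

4238 / 167 = 25.38, so 26 risers are needed.
R = 4238 ÷ 26 = 163 mm.
Tread T = 659 − 2 × 163 = 333 mm (≥ 267 mm).
Treads = 26 − 1 = 25; going = 25 × 333 = 8325 mm.

8325 mm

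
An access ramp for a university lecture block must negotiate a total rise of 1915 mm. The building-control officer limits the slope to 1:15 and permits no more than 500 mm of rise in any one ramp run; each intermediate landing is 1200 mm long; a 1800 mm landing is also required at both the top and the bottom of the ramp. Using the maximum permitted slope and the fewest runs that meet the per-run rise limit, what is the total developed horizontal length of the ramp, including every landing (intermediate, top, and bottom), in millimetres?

1915 / 500 = 3.83, so 4 ramp runs are needed. That means 3 intermediate landings.
Ramp run (horizontal) at 1:15: 1915 × 15 = 28725 mm.
Intermediate landings: 3 × 1200 = 3600 mm.
Top and bottom landings: 2 × 1800 = 3600 mm.
Total = 28725 + 3600 + 3600 = 35925 mm.

35925 mm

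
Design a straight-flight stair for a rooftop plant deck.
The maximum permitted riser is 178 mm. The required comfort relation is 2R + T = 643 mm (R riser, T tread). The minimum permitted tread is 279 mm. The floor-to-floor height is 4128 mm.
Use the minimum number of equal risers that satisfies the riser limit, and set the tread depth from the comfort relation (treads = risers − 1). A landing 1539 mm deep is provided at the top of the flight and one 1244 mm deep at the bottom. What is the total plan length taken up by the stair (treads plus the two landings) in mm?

9660 mm

At most 178 each: 4128/178 = 23.19, giving 24 risers.
Each riser is 4128/24 = 172 mm (≤ 178 mm).
Tread T = 643 − 2 × 172 = 299 mm (≥ 279 mm).
Going = (24 − 1) × 299 = 6877 mm.
Add landings: 6877 + 1539 + 1244 = 9660 mm.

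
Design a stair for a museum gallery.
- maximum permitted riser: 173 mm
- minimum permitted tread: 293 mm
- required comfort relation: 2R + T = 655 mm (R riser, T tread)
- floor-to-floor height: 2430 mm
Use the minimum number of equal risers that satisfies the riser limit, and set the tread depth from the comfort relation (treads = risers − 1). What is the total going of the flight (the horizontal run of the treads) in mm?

4634 mm

2430 / 173 = 14.05, so 15 risers are needed.
Riser R = 2430 / 15 = 162 mm, within the 173 mm limit.
From 2R + T = 655: T = 655 − 324 = 331 mm.
Going = (15 − 1) × 331 = 4634 mm.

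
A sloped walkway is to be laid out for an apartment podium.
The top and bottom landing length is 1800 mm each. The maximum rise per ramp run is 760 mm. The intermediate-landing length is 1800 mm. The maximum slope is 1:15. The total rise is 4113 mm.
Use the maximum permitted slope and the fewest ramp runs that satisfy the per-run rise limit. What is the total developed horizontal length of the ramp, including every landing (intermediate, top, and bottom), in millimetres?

⌈4113/760⌉ = 6 ramp runs. That means 5 intermediate landings.
Horizontal run for 4113 mm of rise at 1:15 is 4113 × 15 = 61695 mm.
5 intermediate landings contribute 5 × 1800 = 9000 mm.
Top and bottom landings: 2 × 1800 = 3600 mm.
Total = 61695 + 9000 + 3600 = 74295 mm.

74295 mm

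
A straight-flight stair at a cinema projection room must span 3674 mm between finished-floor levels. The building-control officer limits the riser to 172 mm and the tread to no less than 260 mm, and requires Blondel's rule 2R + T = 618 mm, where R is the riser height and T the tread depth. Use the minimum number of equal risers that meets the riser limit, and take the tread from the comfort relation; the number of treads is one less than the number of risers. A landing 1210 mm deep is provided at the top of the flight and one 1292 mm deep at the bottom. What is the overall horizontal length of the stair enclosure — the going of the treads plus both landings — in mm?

3674 / 172 = 21.36, so 22 risers are needed.
Each riser is 3674/22 = 167 mm (≤ 172 mm).
T = 618 − 2·167 = 284 mm, which satisfies the 260 mm minimum.
Going = (22 − 1) × 284 = 5964 mm.
Enclosure = 5964 + 1210 + 1292 = 8466 mm.

8466 mm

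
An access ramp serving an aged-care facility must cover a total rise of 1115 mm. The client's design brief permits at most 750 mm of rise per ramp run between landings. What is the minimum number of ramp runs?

At most 750 each: 1115/750 = 1.49, giving 2 ramp runs.

2 runs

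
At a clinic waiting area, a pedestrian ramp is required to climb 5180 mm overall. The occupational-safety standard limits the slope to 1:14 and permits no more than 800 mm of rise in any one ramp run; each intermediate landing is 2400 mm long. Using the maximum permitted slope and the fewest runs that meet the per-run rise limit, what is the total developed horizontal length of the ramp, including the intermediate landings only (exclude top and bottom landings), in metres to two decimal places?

86.92 m

⌈5180/800⌉ = 7 ramp runs. That means 6 intermediate landings.
Horizontal run for 5180 mm of rise at 1:14 is 5180 × 14 = 72520 mm.
6 intermediate landings contribute 6 × 2400 = 14400 mm.
Total developed length = 72520 + 14400 = 86920 mm.
= 86.92 m.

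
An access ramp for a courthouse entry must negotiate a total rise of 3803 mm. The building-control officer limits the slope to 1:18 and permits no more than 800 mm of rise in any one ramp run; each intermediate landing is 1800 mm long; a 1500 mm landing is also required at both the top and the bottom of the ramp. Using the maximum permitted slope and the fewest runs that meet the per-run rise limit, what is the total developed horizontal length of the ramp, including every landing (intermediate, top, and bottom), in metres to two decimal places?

3803 / 800 = 4.75, so 5 ramp runs are needed. That means 4 intermediate landings.
Horizontal run for 3803 mm of rise at 1:18 is 3803 × 18 = 68454 mm.
4 intermediate landings contribute 4 × 1800 = 7200 mm.
Top and bottom landings: 2 × 1500 = 3000 mm.
Total = 68454 + 7200 + 3000 = 78654 mm.
= 78.65 m.

78.65 m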